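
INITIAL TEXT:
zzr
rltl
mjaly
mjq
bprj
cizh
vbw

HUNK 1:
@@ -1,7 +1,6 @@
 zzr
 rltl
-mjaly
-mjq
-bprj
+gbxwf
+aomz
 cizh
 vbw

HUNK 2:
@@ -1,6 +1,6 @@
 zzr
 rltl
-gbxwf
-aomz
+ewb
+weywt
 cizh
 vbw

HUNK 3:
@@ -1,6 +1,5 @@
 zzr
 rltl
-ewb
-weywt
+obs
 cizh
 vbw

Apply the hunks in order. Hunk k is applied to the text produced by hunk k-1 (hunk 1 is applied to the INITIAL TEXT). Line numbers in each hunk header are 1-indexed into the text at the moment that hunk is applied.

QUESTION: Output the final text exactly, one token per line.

Hunk 1: at line 1 remove [mjaly,mjq,bprj] add [gbxwf,aomz] -> 6 lines: zzr rltl gbxwf aomz cizh vbw
Hunk 2: at line 1 remove [gbxwf,aomz] add [ewb,weywt] -> 6 lines: zzr rltl ewb weywt cizh vbw
Hunk 3: at line 1 remove [ewb,weywt] add [obs] -> 5 lines: zzr rltl obs cizh vbw

Answer: zzr
rltl
obs
cizh
vbw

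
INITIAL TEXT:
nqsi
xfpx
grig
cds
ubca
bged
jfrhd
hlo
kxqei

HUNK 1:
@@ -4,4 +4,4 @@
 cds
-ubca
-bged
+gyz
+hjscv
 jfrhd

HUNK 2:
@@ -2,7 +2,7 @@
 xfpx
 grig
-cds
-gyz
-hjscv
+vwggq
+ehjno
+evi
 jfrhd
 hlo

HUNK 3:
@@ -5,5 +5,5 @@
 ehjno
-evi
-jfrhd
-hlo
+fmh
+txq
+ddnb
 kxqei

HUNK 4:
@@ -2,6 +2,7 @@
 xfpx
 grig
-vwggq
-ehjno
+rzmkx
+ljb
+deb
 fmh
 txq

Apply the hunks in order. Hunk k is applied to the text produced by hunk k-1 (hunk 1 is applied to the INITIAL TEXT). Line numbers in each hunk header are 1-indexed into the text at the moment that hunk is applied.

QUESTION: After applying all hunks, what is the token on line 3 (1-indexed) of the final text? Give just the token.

Hunk 1: at line 4 remove [ubca,bged] add [gyz,hjscv] -> 9 lines: nqsi xfpx grig cds gyz hjscv jfrhd hlo kxqei
Hunk 2: at line 2 remove [cds,gyz,hjscv] add [vwggq,ehjno,evi] -> 9 lines: nqsi xfpx grig vwggq ehjno evi jfrhd hlo kxqei
Hunk 3: at line 5 remove [evi,jfrhd,hlo] add [fmh,txq,ddnb] -> 9 lines: nqsi xfpx grig vwggq ehjno fmh txq ddnb kxqei
Hunk 4: at line 2 remove [vwggq,ehjno] add [rzmkx,ljb,deb] -> 10 lines: nqsi xfpx grig rzmkx ljb deb fmh txq ddnb kxqei
Final line 3: grig

Answer: grig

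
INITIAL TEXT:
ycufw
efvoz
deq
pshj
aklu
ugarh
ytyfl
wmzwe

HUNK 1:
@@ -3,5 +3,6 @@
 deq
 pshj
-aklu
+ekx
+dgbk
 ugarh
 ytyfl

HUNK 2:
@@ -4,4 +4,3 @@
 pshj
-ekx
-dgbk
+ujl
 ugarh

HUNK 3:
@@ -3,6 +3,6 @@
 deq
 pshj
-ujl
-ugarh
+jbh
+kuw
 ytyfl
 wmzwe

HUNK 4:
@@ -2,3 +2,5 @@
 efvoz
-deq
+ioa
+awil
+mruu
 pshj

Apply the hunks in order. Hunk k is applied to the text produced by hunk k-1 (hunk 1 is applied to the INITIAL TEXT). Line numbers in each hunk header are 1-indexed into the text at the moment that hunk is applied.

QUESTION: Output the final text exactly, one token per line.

Answer: ycufw
efvoz
ioa
awil
mruu
pshj
jbh
kuw
ytyfl
wmzwe

Derivation:
Hunk 1: at line 3 remove [aklu] add [ekx,dgbk] -> 9 lines: ycufw efvoz deq pshj ekx dgbk ugarh ytyfl wmzwe
Hunk 2: at line 4 remove [ekx,dgbk] add [ujl] -> 8 lines: ycufw efvoz deq pshj ujl ugarh ytyfl wmzwe
Hunk 3: at line 3 remove [ujl,ugarh] add [jbh,kuw] -> 8 lines: ycufw efvoz deq pshj jbh kuw ytyfl wmzwe
Hunk 4: at line 2 remove [deq] add [ioa,awil,mruu] -> 10 lines: ycufw efvoz ioa awil mruu pshj jbh kuw ytyfl wmzwe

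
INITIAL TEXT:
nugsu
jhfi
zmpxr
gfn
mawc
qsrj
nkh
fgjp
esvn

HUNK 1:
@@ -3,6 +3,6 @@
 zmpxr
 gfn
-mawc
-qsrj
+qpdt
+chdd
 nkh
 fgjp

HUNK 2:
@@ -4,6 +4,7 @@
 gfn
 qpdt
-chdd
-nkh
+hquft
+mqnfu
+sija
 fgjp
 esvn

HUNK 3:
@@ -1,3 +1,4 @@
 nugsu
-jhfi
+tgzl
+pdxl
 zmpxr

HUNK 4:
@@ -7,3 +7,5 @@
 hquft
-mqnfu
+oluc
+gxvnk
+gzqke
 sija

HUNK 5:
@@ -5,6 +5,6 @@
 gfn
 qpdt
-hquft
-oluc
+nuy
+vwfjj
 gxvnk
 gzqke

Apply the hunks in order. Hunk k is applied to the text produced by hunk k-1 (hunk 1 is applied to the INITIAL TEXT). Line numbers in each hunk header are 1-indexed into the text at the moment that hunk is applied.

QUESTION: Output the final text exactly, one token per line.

Answer: nugsu
tgzl
pdxl
zmpxr
gfn
qpdt
nuy
vwfjj
gxvnk
gzqke
sija
fgjp
esvn

Derivation:
Hunk 1: at line 3 remove [mawc,qsrj] add [qpdt,chdd] -> 9 lines: nugsu jhfi zmpxr gfn qpdt chdd nkh fgjp esvn
Hunk 2: at line 4 remove [chdd,nkh] add [hquft,mqnfu,sija] -> 10 lines: nugsu jhfi zmpxr gfn qpdt hquft mqnfu sija fgjp esvn
Hunk 3: at line 1 remove [jhfi] add [tgzl,pdxl] -> 11 lines: nugsu tgzl pdxl zmpxr gfn qpdt hquft mqnfu sija fgjp esvn
Hunk 4: at line 7 remove [mqnfu] add [oluc,gxvnk,gzqke] -> 13 lines: nugsu tgzl pdxl zmpxr gfn qpdt hquft oluc gxvnk gzqke sija fgjp esvn
Hunk 5: at line 5 remove [hquft,oluc] add [nuy,vwfjj] -> 13 lines: nugsu tgzl pdxl zmpxr gfn qpdt nuy vwfjj gxvnk gzqke sija fgjp esvn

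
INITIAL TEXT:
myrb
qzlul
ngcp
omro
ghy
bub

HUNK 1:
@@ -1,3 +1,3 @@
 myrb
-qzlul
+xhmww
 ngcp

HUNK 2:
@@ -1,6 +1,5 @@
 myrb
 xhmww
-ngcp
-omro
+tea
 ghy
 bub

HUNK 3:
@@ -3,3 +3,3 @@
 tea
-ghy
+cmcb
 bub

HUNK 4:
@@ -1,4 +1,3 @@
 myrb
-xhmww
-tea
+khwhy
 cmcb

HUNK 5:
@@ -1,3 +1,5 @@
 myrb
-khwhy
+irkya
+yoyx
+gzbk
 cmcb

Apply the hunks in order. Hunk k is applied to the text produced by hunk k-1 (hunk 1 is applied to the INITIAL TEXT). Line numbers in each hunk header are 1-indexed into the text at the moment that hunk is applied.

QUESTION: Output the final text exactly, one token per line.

Hunk 1: at line 1 remove [qzlul] add [xhmww] -> 6 lines: myrb xhmww ngcp omro ghy bub
Hunk 2: at line 1 remove [ngcp,omro] add [tea] -> 5 lines: myrb xhmww tea ghy bub
Hunk 3: at line 3 remove [ghy] add [cmcb] -> 5 lines: myrb xhmww tea cmcb bub
Hunk 4: at line 1 remove [xhmww,tea] add [khwhy] -> 4 lines: myrb khwhy cmcb bub
Hunk 5: at line 1 remove [khwhy] add [irkya,yoyx,gzbk] -> 6 lines: myrb irkya yoyx gzbk cmcb bub

Answer: myrb
irkya
yoyx
gzbk
cmcb
bub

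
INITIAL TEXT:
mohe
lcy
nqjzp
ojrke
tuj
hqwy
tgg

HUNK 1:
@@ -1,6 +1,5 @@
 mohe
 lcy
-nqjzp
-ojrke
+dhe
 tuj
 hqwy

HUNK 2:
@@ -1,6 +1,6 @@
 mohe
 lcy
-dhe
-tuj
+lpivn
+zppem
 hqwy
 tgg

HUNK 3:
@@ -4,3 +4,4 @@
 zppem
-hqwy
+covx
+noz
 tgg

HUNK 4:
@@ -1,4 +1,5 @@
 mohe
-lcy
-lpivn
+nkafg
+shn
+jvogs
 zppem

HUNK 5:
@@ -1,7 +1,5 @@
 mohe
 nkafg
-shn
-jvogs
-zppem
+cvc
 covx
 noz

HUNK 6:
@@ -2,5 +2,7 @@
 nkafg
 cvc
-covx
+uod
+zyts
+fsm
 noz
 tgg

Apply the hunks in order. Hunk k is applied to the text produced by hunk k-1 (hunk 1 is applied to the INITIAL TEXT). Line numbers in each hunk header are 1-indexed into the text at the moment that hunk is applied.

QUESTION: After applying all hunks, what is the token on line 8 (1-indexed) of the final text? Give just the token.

Hunk 1: at line 1 remove [nqjzp,ojrke] add [dhe] -> 6 lines: mohe lcy dhe tuj hqwy tgg
Hunk 2: at line 1 remove [dhe,tuj] add [lpivn,zppem] -> 6 lines: mohe lcy lpivn zppem hqwy tgg
Hunk 3: at line 4 remove [hqwy] add [covx,noz] -> 7 lines: mohe lcy lpivn zppem covx noz tgg
Hunk 4: at line 1 remove [lcy,lpivn] add [nkafg,shn,jvogs] -> 8 lines: mohe nkafg shn jvogs zppem covx noz tgg
Hunk 5: at line 1 remove [shn,jvogs,zppem] add [cvc] -> 6 lines: mohe nkafg cvc covx noz tgg
Hunk 6: at line 2 remove [covx] add [uod,zyts,fsm] -> 8 lines: mohe nkafg cvc uod zyts fsm noz tgg
Final line 8: tgg

Answer: tgg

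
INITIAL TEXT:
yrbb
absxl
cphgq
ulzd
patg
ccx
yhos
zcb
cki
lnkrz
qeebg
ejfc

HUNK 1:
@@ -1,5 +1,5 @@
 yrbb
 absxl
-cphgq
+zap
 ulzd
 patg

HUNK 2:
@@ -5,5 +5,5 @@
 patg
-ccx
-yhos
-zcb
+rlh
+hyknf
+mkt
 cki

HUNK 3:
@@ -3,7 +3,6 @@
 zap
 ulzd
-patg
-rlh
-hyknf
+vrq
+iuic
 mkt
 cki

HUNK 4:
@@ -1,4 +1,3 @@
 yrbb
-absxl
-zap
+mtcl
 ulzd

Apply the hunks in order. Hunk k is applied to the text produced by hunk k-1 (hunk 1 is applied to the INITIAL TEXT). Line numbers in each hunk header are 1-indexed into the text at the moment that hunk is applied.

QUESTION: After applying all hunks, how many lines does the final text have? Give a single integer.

Answer: 10

Derivation:
Hunk 1: at line 1 remove [cphgq] add [zap] -> 12 lines: yrbb absxl zap ulzd patg ccx yhos zcb cki lnkrz qeebg ejfc
Hunk 2: at line 5 remove [ccx,yhos,zcb] add [rlh,hyknf,mkt] -> 12 lines: yrbb absxl zap ulzd patg rlh hyknf mkt cki lnkrz qeebg ejfc
Hunk 3: at line 3 remove [patg,rlh,hyknf] add [vrq,iuic] -> 11 lines: yrbb absxl zap ulzd vrq iuic mkt cki lnkrz qeebg ejfc
Hunk 4: at line 1 remove [absxl,zap] add [mtcl] -> 10 lines: yrbb mtcl ulzd vrq iuic mkt cki lnkrz qeebg ejfc
Final line count: 10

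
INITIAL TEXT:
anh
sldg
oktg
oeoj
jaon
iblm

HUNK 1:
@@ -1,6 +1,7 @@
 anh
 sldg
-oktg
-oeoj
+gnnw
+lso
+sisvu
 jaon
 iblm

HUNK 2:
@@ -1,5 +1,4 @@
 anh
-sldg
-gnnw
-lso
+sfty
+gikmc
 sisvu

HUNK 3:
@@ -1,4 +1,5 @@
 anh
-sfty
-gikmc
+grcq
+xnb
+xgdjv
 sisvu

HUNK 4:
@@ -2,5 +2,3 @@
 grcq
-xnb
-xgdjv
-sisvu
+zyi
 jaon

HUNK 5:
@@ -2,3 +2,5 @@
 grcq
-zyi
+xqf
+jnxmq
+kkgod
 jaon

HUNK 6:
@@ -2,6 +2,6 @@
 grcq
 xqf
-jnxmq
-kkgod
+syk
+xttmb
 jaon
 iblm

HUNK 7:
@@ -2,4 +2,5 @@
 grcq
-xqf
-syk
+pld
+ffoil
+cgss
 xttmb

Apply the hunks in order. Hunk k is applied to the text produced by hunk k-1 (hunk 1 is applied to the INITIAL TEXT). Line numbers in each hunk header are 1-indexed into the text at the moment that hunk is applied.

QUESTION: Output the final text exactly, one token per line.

Answer: anh
grcq
pld
ffoil
cgss
xttmb
jaon
iblm

Derivation:
Hunk 1: at line 1 remove [oktg,oeoj] add [gnnw,lso,sisvu] -> 7 lines: anh sldg gnnw lso sisvu jaon iblm
Hunk 2: at line 1 remove [sldg,gnnw,lso] add [sfty,gikmc] -> 6 lines: anh sfty gikmc sisvu jaon iblm
Hunk 3: at line 1 remove [sfty,gikmc] add [grcq,xnb,xgdjv] -> 7 lines: anh grcq xnb xgdjv sisvu jaon iblm
Hunk 4: at line 2 remove [xnb,xgdjv,sisvu] add [zyi] -> 5 lines: anh grcq zyi jaon iblm
Hunk 5: at line 2 remove [zyi] add [xqf,jnxmq,kkgod] -> 7 lines: anh grcq xqf jnxmq kkgod jaon iblm
Hunk 6: at line 2 remove [jnxmq,kkgod] add [syk,xttmb] -> 7 lines: anh grcq xqf syk xttmb jaon iblm
Hunk 7: at line 2 remove [xqf,syk] add [pld,ffoil,cgss] -> 8 lines: anh grcq pld ffoil cgss xttmb jaon iblm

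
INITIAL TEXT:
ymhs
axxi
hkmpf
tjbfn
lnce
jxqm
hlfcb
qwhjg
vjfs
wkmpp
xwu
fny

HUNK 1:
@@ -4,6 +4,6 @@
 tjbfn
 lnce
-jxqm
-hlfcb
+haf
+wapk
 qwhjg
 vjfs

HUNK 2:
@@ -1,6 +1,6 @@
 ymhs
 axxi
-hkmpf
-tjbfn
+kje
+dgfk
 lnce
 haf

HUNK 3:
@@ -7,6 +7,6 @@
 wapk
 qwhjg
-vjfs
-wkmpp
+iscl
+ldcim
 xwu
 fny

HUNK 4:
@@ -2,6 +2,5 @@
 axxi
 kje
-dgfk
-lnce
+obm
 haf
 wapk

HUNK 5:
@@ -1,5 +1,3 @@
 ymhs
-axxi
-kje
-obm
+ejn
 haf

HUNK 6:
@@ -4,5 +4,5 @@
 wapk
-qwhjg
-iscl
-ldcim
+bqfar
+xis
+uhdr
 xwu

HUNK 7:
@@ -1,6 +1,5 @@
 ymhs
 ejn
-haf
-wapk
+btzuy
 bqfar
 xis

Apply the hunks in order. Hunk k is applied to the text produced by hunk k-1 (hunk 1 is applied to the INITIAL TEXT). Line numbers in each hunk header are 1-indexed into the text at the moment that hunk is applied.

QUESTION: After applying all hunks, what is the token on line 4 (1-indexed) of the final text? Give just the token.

Hunk 1: at line 4 remove [jxqm,hlfcb] add [haf,wapk] -> 12 lines: ymhs axxi hkmpf tjbfn lnce haf wapk qwhjg vjfs wkmpp xwu fny
Hunk 2: at line 1 remove [hkmpf,tjbfn] add [kje,dgfk] -> 12 lines: ymhs axxi kje dgfk lnce haf wapk qwhjg vjfs wkmpp xwu fny
Hunk 3: at line 7 remove [vjfs,wkmpp] add [iscl,ldcim] -> 12 lines: ymhs axxi kje dgfk lnce haf wapk qwhjg iscl ldcim xwu fny
Hunk 4: at line 2 remove [dgfk,lnce] add [obm] -> 11 lines: ymhs axxi kje obm haf wapk qwhjg iscl ldcim xwu fny
Hunk 5: at line 1 remove [axxi,kje,obm] add [ejn] -> 9 lines: ymhs ejn haf wapk qwhjg iscl ldcim xwu fny
Hunk 6: at line 4 remove [qwhjg,iscl,ldcim] add [bqfar,xis,uhdr] -> 9 lines: ymhs ejn haf wapk bqfar xis uhdr xwu fny
Hunk 7: at line 1 remove [haf,wapk] add [btzuy] -> 8 lines: ymhs ejn btzuy bqfar xis uhdr xwu fny
Final line 4: bqfar

Answer: bqfar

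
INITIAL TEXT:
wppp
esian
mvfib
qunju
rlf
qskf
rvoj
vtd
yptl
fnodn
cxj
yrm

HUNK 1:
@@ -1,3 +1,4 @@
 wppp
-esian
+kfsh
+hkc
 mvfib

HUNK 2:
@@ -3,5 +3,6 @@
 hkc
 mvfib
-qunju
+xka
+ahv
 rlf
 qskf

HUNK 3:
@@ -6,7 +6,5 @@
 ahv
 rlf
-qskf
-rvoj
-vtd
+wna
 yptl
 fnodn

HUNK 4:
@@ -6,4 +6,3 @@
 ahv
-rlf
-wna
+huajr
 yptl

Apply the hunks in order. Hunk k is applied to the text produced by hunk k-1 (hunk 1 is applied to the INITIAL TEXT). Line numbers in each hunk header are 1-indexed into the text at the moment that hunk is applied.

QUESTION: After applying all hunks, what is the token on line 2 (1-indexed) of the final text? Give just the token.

Answer: kfsh

Derivation:
Hunk 1: at line 1 remove [esian] add [kfsh,hkc] -> 13 lines: wppp kfsh hkc mvfib qunju rlf qskf rvoj vtd yptl fnodn cxj yrm
Hunk 2: at line 3 remove [qunju] add [xka,ahv] -> 14 lines: wppp kfsh hkc mvfib xka ahv rlf qskf rvoj vtd yptl fnodn cxj yrm
Hunk 3: at line 6 remove [qskf,rvoj,vtd] add [wna] -> 12 lines: wppp kfsh hkc mvfib xka ahv rlf wna yptl fnodn cxj yrm
Hunk 4: at line 6 remove [rlf,wna] add [huajr] -> 11 lines: wppp kfsh hkc mvfib xka ahv huajr yptl fnodn cxj yrm
Final line 2: kfsh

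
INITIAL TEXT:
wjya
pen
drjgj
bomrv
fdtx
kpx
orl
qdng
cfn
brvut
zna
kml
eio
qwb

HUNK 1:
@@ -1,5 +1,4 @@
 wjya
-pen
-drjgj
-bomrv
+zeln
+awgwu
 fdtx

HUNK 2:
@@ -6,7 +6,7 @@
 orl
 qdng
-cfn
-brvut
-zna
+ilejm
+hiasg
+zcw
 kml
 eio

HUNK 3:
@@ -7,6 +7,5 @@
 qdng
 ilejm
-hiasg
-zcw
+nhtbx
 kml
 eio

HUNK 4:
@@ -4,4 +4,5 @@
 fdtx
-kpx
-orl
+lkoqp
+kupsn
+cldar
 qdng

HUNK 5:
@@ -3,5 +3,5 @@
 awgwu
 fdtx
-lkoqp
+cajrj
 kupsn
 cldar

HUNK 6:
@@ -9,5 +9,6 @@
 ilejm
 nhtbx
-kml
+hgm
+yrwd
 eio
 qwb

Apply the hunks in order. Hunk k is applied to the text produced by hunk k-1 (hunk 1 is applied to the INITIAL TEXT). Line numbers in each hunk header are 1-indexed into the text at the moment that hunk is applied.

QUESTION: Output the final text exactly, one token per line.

Answer: wjya
zeln
awgwu
fdtx
cajrj
kupsn
cldar
qdng
ilejm
nhtbx
hgm
yrwd
eio
qwb

Derivation:
Hunk 1: at line 1 remove [pen,drjgj,bomrv] add [zeln,awgwu] -> 13 lines: wjya zeln awgwu fdtx kpx orl qdng cfn brvut zna kml eio qwb
Hunk 2: at line 6 remove [cfn,brvut,zna] add [ilejm,hiasg,zcw] -> 13 lines: wjya zeln awgwu fdtx kpx orl qdng ilejm hiasg zcw kml eio qwb
Hunk 3: at line 7 remove [hiasg,zcw] add [nhtbx] -> 12 lines: wjya zeln awgwu fdtx kpx orl qdng ilejm nhtbx kml eio qwb
Hunk 4: at line 4 remove [kpx,orl] add [lkoqp,kupsn,cldar] -> 13 lines: wjya zeln awgwu fdtx lkoqp kupsn cldar qdng ilejm nhtbx kml eio qwb
Hunk 5: at line 3 remove [lkoqp] add [cajrj] -> 13 lines: wjya zeln awgwu fdtx cajrj kupsn cldar qdng ilejm nhtbx kml eio qwb
Hunk 6: at line 9 remove [kml] add [hgm,yrwd] -> 14 lines: wjya zeln awgwu fdtx cajrj kupsn cldar qdng ilejm nhtbx hgm yrwd eio qwb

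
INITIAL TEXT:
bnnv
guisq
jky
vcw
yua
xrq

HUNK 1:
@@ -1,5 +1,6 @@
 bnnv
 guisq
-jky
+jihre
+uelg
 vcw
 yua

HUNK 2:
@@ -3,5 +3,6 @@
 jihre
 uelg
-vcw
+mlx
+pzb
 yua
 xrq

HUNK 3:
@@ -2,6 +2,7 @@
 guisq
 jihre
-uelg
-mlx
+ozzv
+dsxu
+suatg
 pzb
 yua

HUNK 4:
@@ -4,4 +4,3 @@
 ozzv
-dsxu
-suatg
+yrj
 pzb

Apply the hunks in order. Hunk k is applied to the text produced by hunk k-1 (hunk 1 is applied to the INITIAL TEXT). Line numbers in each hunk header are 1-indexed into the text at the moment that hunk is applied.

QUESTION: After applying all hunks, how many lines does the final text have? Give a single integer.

Answer: 8

Derivation:
Hunk 1: at line 1 remove [jky] add [jihre,uelg] -> 7 lines: bnnv guisq jihre uelg vcw yua xrq
Hunk 2: at line 3 remove [vcw] add [mlx,pzb] -> 8 lines: bnnv guisq jihre uelg mlx pzb yua xrq
Hunk 3: at line 2 remove [uelg,mlx] add [ozzv,dsxu,suatg] -> 9 lines: bnnv guisq jihre ozzv dsxu suatg pzb yua xrq
Hunk 4: at line 4 remove [dsxu,suatg] add [yrj] -> 8 lines: bnnv guisq jihre ozzv yrj pzb yua xrq
Final line count: 8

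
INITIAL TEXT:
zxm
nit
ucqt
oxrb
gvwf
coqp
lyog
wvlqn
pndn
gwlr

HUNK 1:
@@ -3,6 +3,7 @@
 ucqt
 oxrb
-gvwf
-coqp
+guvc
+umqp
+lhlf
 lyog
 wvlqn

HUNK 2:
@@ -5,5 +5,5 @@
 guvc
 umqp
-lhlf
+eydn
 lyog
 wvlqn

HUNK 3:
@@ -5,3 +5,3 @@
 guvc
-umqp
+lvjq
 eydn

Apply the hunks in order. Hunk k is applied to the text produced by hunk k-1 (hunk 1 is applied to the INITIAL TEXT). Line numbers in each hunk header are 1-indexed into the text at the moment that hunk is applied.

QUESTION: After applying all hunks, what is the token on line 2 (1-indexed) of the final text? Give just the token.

Hunk 1: at line 3 remove [gvwf,coqp] add [guvc,umqp,lhlf] -> 11 lines: zxm nit ucqt oxrb guvc umqp lhlf lyog wvlqn pndn gwlr
Hunk 2: at line 5 remove [lhlf] add [eydn] -> 11 lines: zxm nit ucqt oxrb guvc umqp eydn lyog wvlqn pndn gwlr
Hunk 3: at line 5 remove [umqp] add [lvjq] -> 11 lines: zxm nit ucqt oxrb guvc lvjq eydn lyog wvlqn pndn gwlr
Final line 2: nit

Answer: nit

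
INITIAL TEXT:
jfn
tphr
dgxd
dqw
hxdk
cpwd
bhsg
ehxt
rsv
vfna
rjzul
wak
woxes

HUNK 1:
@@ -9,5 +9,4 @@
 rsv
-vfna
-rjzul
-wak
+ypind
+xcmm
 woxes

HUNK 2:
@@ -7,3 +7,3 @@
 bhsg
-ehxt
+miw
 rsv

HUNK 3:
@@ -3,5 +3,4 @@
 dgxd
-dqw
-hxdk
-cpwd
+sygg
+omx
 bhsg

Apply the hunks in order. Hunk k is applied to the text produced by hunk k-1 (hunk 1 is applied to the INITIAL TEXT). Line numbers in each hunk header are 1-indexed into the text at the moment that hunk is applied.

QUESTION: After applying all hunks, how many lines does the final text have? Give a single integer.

Hunk 1: at line 9 remove [vfna,rjzul,wak] add [ypind,xcmm] -> 12 lines: jfn tphr dgxd dqw hxdk cpwd bhsg ehxt rsv ypind xcmm woxes
Hunk 2: at line 7 remove [ehxt] add [miw] -> 12 lines: jfn tphr dgxd dqw hxdk cpwd bhsg miw rsv ypind xcmm woxes
Hunk 3: at line 3 remove [dqw,hxdk,cpwd] add [sygg,omx] -> 11 lines: jfn tphr dgxd sygg omx bhsg miw rsv ypind xcmm woxes
Final line count: 11

Answer: 11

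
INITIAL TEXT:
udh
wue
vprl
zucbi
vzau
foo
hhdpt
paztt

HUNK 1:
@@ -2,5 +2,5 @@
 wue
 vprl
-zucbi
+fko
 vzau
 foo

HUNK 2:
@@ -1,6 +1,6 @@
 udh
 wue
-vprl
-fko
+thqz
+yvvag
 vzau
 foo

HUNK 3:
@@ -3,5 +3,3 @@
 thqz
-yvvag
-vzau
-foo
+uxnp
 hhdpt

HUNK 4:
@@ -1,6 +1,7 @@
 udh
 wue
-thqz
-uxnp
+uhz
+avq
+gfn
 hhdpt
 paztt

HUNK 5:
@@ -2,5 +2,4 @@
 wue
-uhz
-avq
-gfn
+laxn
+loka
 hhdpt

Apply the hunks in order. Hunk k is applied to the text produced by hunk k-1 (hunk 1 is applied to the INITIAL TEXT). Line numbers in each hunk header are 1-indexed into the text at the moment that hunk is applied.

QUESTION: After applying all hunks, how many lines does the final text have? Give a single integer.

Answer: 6

Derivation:
Hunk 1: at line 2 remove [zucbi] add [fko] -> 8 lines: udh wue vprl fko vzau foo hhdpt paztt
Hunk 2: at line 1 remove [vprl,fko] add [thqz,yvvag] -> 8 lines: udh wue thqz yvvag vzau foo hhdpt paztt
Hunk 3: at line 3 remove [yvvag,vzau,foo] add [uxnp] -> 6 lines: udh wue thqz uxnp hhdpt paztt
Hunk 4: at line 1 remove [thqz,uxnp] add [uhz,avq,gfn] -> 7 lines: udh wue uhz avq gfn hhdpt paztt
Hunk 5: at line 2 remove [uhz,avq,gfn] add [laxn,loka] -> 6 lines: udh wue laxn loka hhdpt paztt
Final line count: 6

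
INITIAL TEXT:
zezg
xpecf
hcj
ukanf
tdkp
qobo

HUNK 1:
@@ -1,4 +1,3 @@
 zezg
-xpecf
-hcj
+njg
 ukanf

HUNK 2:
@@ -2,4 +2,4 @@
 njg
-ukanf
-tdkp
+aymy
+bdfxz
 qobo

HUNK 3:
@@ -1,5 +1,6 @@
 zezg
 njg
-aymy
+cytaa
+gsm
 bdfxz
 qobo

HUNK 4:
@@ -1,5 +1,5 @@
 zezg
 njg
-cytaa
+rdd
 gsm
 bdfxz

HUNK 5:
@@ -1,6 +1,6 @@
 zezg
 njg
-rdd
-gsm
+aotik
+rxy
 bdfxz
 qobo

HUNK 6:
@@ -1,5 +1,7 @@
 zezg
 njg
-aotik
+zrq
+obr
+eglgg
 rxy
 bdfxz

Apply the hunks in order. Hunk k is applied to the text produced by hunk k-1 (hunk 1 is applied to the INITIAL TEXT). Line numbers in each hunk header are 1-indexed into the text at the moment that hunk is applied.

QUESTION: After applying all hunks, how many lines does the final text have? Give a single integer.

Answer: 8

Derivation:
Hunk 1: at line 1 remove [xpecf,hcj] add [njg] -> 5 lines: zezg njg ukanf tdkp qobo
Hunk 2: at line 2 remove [ukanf,tdkp] add [aymy,bdfxz] -> 5 lines: zezg njg aymy bdfxz qobo
Hunk 3: at line 1 remove [aymy] add [cytaa,gsm] -> 6 lines: zezg njg cytaa gsm bdfxz qobo
Hunk 4: at line 1 remove [cytaa] add [rdd] -> 6 lines: zezg njg rdd gsm bdfxz qobo
Hunk 5: at line 1 remove [rdd,gsm] add [aotik,rxy] -> 6 lines: zezg njg aotik rxy bdfxz qobo
Hunk 6: at line 1 remove [aotik] add [zrq,obr,eglgg] -> 8 lines: zezg njg zrq obr eglgg rxy bdfxz qobo
Final line count: 8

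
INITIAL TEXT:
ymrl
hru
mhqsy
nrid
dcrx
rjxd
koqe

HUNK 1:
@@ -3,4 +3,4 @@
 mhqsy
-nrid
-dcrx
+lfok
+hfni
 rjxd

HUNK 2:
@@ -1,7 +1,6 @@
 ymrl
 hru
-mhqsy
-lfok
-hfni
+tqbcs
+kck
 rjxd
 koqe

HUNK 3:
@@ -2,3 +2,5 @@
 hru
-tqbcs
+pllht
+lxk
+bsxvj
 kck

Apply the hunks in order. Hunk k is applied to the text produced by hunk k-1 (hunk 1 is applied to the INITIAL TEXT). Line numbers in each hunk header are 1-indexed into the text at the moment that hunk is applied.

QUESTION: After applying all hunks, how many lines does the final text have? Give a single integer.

Answer: 8

Derivation:
Hunk 1: at line 3 remove [nrid,dcrx] add [lfok,hfni] -> 7 lines: ymrl hru mhqsy lfok hfni rjxd koqe
Hunk 2: at line 1 remove [mhqsy,lfok,hfni] add [tqbcs,kck] -> 6 lines: ymrl hru tqbcs kck rjxd koqe
Hunk 3: at line 2 remove [tqbcs] add [pllht,lxk,bsxvj] -> 8 lines: ymrl hru pllht lxk bsxvj kck rjxd koqe
Final line count: 8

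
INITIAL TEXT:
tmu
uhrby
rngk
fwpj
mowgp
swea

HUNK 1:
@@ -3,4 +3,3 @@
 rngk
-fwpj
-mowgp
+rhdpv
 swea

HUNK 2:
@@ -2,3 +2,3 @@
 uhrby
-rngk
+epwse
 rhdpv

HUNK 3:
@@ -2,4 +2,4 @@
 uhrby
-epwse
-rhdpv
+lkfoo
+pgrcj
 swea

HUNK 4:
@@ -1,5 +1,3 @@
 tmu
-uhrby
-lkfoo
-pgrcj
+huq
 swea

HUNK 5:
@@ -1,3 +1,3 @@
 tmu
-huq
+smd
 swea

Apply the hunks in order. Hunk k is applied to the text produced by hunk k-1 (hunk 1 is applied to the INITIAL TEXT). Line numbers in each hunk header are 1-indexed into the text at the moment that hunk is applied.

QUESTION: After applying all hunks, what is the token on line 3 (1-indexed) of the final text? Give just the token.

Answer: swea

Derivation:
Hunk 1: at line 3 remove [fwpj,mowgp] add [rhdpv] -> 5 lines: tmu uhrby rngk rhdpv swea
Hunk 2: at line 2 remove [rngk] add [epwse] -> 5 lines: tmu uhrby epwse rhdpv swea
Hunk 3: at line 2 remove [epwse,rhdpv] add [lkfoo,pgrcj] -> 5 lines: tmu uhrby lkfoo pgrcj swea
Hunk 4: at line 1 remove [uhrby,lkfoo,pgrcj] add [huq] -> 3 lines: tmu huq swea
Hunk 5: at line 1 remove [huq] add [smd] -> 3 lines: tmu smd swea
Final line 3: swea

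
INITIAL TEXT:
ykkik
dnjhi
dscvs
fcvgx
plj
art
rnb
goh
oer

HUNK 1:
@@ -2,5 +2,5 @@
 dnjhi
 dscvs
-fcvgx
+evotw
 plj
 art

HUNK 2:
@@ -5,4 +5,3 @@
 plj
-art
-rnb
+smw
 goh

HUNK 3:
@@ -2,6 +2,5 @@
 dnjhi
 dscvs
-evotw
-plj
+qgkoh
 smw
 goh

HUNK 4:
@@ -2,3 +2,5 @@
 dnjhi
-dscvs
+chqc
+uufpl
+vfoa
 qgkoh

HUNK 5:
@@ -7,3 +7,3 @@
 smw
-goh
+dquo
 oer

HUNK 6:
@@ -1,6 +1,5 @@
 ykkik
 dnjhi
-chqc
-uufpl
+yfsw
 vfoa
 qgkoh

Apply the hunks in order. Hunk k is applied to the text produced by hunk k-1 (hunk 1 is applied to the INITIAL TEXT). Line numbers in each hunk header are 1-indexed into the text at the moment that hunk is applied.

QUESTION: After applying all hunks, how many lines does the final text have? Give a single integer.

Hunk 1: at line 2 remove [fcvgx] add [evotw] -> 9 lines: ykkik dnjhi dscvs evotw plj art rnb goh oer
Hunk 2: at line 5 remove [art,rnb] add [smw] -> 8 lines: ykkik dnjhi dscvs evotw plj smw goh oer
Hunk 3: at line 2 remove [evotw,plj] add [qgkoh] -> 7 lines: ykkik dnjhi dscvs qgkoh smw goh oer
Hunk 4: at line 2 remove [dscvs] add [chqc,uufpl,vfoa] -> 9 lines: ykkik dnjhi chqc uufpl vfoa qgkoh smw goh oer
Hunk 5: at line 7 remove [goh] add [dquo] -> 9 lines: ykkik dnjhi chqc uufpl vfoa qgkoh smw dquo oer
Hunk 6: at line 1 remove [chqc,uufpl] add [yfsw] -> 8 lines: ykkik dnjhi yfsw vfoa qgkoh smw dquo oer
Final line count: 8

Answer: 8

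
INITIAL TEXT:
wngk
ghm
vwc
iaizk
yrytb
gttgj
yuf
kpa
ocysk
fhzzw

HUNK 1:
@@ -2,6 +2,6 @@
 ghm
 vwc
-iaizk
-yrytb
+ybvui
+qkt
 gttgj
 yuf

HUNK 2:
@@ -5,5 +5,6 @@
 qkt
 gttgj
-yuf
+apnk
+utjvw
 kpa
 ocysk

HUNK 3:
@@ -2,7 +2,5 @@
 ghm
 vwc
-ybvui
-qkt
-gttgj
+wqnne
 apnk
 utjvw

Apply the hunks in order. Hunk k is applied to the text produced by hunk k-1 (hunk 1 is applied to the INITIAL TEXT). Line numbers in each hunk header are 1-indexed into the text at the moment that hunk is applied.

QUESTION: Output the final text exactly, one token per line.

Hunk 1: at line 2 remove [iaizk,yrytb] add [ybvui,qkt] -> 10 lines: wngk ghm vwc ybvui qkt gttgj yuf kpa ocysk fhzzw
Hunk 2: at line 5 remove [yuf] add [apnk,utjvw] -> 11 lines: wngk ghm vwc ybvui qkt gttgj apnk utjvw kpa ocysk fhzzw
Hunk 3: at line 2 remove [ybvui,qkt,gttgj] add [wqnne] -> 9 lines: wngk ghm vwc wqnne apnk utjvw kpa ocysk fhzzw

Answer: wngk
ghm
vwc
wqnne
apnk
utjvw
kpa
ocysk
fhzzw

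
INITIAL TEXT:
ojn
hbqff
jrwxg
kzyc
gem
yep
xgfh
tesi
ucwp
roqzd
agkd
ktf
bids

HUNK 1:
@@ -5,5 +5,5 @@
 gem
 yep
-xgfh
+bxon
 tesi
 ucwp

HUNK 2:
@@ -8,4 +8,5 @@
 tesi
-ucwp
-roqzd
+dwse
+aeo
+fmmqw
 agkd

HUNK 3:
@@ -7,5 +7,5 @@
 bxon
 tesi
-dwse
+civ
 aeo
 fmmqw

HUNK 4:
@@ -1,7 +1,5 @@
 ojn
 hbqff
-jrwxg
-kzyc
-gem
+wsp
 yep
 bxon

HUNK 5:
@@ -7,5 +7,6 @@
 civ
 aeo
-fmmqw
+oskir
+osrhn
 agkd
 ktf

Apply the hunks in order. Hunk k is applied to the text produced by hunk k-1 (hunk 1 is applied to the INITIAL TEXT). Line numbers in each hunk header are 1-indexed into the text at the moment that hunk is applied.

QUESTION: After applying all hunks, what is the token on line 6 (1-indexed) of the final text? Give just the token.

Answer: tesi

Derivation:
Hunk 1: at line 5 remove [xgfh] add [bxon] -> 13 lines: ojn hbqff jrwxg kzyc gem yep bxon tesi ucwp roqzd agkd ktf bids
Hunk 2: at line 8 remove [ucwp,roqzd] add [dwse,aeo,fmmqw] -> 14 lines: ojn hbqff jrwxg kzyc gem yep bxon tesi dwse aeo fmmqw agkd ktf bids
Hunk 3: at line 7 remove [dwse] add [civ] -> 14 lines: ojn hbqff jrwxg kzyc gem yep bxon tesi civ aeo fmmqw agkd ktf bids
Hunk 4: at line 1 remove [jrwxg,kzyc,gem] add [wsp] -> 12 lines: ojn hbqff wsp yep bxon tesi civ aeo fmmqw agkd ktf bids
Hunk 5: at line 7 remove [fmmqw] add [oskir,osrhn] -> 13 lines: ojn hbqff wsp yep bxon tesi civ aeo oskir osrhn agkd ktf bids
Final line 6: tesi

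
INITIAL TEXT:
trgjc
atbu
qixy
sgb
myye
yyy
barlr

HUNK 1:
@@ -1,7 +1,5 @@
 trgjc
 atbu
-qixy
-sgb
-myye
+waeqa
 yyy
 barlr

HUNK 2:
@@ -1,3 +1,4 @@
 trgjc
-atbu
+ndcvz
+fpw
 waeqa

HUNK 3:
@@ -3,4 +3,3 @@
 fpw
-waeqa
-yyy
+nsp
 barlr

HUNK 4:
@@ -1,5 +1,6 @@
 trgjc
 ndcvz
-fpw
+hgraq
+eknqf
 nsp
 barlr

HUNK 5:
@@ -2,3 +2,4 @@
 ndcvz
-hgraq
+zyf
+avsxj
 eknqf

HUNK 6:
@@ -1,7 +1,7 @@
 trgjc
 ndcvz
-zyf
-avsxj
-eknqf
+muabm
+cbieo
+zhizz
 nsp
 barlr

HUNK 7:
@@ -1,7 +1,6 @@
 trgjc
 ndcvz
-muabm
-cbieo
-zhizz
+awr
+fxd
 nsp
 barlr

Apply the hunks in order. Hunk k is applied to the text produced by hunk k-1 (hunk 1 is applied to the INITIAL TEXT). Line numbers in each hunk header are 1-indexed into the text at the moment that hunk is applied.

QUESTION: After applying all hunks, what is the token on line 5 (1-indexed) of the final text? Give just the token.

Answer: nsp

Derivation:
Hunk 1: at line 1 remove [qixy,sgb,myye] add [waeqa] -> 5 lines: trgjc atbu waeqa yyy barlr
Hunk 2: at line 1 remove [atbu] add [ndcvz,fpw] -> 6 lines: trgjc ndcvz fpw waeqa yyy barlr
Hunk 3: at line 3 remove [waeqa,yyy] add [nsp] -> 5 lines: trgjc ndcvz fpw nsp barlr
Hunk 4: at line 1 remove [fpw] add [hgraq,eknqf] -> 6 lines: trgjc ndcvz hgraq eknqf nsp barlr
Hunk 5: at line 2 remove [hgraq] add [zyf,avsxj] -> 7 lines: trgjc ndcvz zyf avsxj eknqf nsp barlr
Hunk 6: at line 1 remove [zyf,avsxj,eknqf] add [muabm,cbieo,zhizz] -> 7 lines: trgjc ndcvz muabm cbieo zhizz nsp barlr
Hunk 7: at line 1 remove [muabm,cbieo,zhizz] add [awr,fxd] -> 6 lines: trgjc ndcvz awr fxd nsp barlr
Final line 5: nsp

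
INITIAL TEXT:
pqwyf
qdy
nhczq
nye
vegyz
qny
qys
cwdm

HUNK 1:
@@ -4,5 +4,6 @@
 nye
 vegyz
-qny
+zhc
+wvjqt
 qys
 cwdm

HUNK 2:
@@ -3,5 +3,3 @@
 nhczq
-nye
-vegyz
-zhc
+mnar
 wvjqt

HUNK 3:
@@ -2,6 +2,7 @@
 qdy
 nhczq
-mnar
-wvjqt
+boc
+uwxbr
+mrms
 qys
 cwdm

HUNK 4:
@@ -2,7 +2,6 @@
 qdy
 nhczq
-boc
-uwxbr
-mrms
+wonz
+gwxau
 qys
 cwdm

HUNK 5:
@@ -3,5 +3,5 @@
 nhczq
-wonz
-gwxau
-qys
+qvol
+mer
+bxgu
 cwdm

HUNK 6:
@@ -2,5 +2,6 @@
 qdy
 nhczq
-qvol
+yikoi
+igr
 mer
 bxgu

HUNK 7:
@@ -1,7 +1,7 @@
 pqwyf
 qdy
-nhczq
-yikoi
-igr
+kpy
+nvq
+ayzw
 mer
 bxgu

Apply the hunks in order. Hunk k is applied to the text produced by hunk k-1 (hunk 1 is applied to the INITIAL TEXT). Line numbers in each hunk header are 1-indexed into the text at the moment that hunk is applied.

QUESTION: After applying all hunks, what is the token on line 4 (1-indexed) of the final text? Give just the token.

Answer: nvq

Derivation:
Hunk 1: at line 4 remove [qny] add [zhc,wvjqt] -> 9 lines: pqwyf qdy nhczq nye vegyz zhc wvjqt qys cwdm
Hunk 2: at line 3 remove [nye,vegyz,zhc] add [mnar] -> 7 lines: pqwyf qdy nhczq mnar wvjqt qys cwdm
Hunk 3: at line 2 remove [mnar,wvjqt] add [boc,uwxbr,mrms] -> 8 lines: pqwyf qdy nhczq boc uwxbr mrms qys cwdm
Hunk 4: at line 2 remove [boc,uwxbr,mrms] add [wonz,gwxau] -> 7 lines: pqwyf qdy nhczq wonz gwxau qys cwdm
Hunk 5: at line 3 remove [wonz,gwxau,qys] add [qvol,mer,bxgu] -> 7 lines: pqwyf qdy nhczq qvol mer bxgu cwdm
Hunk 6: at line 2 remove [qvol] add [yikoi,igr] -> 8 lines: pqwyf qdy nhczq yikoi igr mer bxgu cwdm
Hunk 7: at line 1 remove [nhczq,yikoi,igr] add [kpy,nvq,ayzw] -> 8 lines: pqwyf qdy kpy nvq ayzw mer bxgu cwdm
Final line 4: nvq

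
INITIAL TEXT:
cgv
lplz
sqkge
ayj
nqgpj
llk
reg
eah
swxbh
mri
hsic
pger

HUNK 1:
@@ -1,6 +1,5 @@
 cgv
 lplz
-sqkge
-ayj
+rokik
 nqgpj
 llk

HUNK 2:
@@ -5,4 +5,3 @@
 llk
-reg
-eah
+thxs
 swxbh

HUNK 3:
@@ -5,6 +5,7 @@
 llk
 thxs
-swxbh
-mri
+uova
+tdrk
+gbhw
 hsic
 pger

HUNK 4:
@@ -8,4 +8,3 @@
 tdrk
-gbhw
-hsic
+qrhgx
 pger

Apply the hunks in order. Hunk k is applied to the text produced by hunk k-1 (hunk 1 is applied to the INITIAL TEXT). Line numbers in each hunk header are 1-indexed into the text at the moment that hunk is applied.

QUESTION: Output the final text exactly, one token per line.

Hunk 1: at line 1 remove [sqkge,ayj] add [rokik] -> 11 lines: cgv lplz rokik nqgpj llk reg eah swxbh mri hsic pger
Hunk 2: at line 5 remove [reg,eah] add [thxs] -> 10 lines: cgv lplz rokik nqgpj llk thxs swxbh mri hsic pger
Hunk 3: at line 5 remove [swxbh,mri] add [uova,tdrk,gbhw] -> 11 lines: cgv lplz rokik nqgpj llk thxs uova tdrk gbhw hsic pger
Hunk 4: at line 8 remove [gbhw,hsic] add [qrhgx] -> 10 lines: cgv lplz rokik nqgpj llk thxs uova tdrk qrhgx pger

Answer: cgv
lplz
rokik
nqgpj
llk
thxs
uova
tdrk
qrhgx
pger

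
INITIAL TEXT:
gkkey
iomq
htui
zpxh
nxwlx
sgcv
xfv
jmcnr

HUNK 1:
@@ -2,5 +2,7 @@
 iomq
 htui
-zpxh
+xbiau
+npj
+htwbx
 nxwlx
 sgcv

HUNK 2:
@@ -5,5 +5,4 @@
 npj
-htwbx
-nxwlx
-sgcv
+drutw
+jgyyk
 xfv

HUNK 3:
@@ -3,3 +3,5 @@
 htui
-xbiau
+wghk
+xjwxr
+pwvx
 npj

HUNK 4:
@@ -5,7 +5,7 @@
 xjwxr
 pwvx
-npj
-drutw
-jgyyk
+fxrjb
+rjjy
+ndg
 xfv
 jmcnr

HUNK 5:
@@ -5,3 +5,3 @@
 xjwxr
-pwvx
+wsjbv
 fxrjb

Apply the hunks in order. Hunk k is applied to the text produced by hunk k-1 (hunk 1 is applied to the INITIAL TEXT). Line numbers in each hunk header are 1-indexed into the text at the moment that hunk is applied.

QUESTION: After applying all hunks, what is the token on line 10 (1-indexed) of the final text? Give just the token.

Answer: xfv

Derivation:
Hunk 1: at line 2 remove [zpxh] add [xbiau,npj,htwbx] -> 10 lines: gkkey iomq htui xbiau npj htwbx nxwlx sgcv xfv jmcnr
Hunk 2: at line 5 remove [htwbx,nxwlx,sgcv] add [drutw,jgyyk] -> 9 lines: gkkey iomq htui xbiau npj drutw jgyyk xfv jmcnr
Hunk 3: at line 3 remove [xbiau] add [wghk,xjwxr,pwvx] -> 11 lines: gkkey iomq htui wghk xjwxr pwvx npj drutw jgyyk xfv jmcnr
Hunk 4: at line 5 remove [npj,drutw,jgyyk] add [fxrjb,rjjy,ndg] -> 11 lines: gkkey iomq htui wghk xjwxr pwvx fxrjb rjjy ndg xfv jmcnr
Hunk 5: at line 5 remove [pwvx] add [wsjbv] -> 11 lines: gkkey iomq htui wghk xjwxr wsjbv fxrjb rjjy ndg xfv jmcnr
Final line 10: xfv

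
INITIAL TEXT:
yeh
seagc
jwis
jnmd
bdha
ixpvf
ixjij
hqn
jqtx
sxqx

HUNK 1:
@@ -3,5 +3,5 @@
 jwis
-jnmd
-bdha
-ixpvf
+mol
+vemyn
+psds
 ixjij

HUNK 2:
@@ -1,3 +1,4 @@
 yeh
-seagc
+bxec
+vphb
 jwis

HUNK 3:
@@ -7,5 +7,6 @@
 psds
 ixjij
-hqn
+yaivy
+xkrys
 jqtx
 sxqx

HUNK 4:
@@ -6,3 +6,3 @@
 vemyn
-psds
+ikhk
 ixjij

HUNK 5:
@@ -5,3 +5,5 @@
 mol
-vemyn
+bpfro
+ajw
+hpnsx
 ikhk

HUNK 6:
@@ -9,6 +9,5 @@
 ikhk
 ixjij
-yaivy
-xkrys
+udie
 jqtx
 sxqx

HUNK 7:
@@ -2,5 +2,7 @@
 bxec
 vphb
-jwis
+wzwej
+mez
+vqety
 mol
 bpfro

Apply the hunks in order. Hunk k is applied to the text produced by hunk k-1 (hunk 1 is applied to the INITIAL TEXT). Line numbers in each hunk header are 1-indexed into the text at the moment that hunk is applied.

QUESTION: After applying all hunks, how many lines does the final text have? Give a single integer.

Answer: 15

Derivation:
Hunk 1: at line 3 remove [jnmd,bdha,ixpvf] add [mol,vemyn,psds] -> 10 lines: yeh seagc jwis mol vemyn psds ixjij hqn jqtx sxqx
Hunk 2: at line 1 remove [seagc] add [bxec,vphb] -> 11 lines: yeh bxec vphb jwis mol vemyn psds ixjij hqn jqtx sxqx
Hunk 3: at line 7 remove [hqn] add [yaivy,xkrys] -> 12 lines: yeh bxec vphb jwis mol vemyn psds ixjij yaivy xkrys jqtx sxqx
Hunk 4: at line 6 remove [psds] add [ikhk] -> 12 lines: yeh bxec vphb jwis mol vemyn ikhk ixjij yaivy xkrys jqtx sxqx
Hunk 5: at line 5 remove [vemyn] add [bpfro,ajw,hpnsx] -> 14 lines: yeh bxec vphb jwis mol bpfro ajw hpnsx ikhk ixjij yaivy xkrys jqtx sxqx
Hunk 6: at line 9 remove [yaivy,xkrys] add [udie] -> 13 lines: yeh bxec vphb jwis mol bpfro ajw hpnsx ikhk ixjij udie jqtx sxqx
Hunk 7: at line 2 remove [jwis] add [wzwej,mez,vqety] -> 15 lines: yeh bxec vphb wzwej mez vqety mol bpfro ajw hpnsx ikhk ixjij udie jqtx sxqx
Final line count: 15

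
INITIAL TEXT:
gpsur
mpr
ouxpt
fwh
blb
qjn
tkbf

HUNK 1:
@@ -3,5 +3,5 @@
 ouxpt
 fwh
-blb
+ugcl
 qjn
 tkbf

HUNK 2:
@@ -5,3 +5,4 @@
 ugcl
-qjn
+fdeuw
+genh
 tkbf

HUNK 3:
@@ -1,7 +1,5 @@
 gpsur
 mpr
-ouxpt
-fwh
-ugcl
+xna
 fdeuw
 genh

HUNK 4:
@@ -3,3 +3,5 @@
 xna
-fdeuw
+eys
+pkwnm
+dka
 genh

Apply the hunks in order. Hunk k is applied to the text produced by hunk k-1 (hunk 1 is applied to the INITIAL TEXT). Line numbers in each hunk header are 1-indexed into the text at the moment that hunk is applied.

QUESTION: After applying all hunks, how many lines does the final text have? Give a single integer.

Hunk 1: at line 3 remove [blb] add [ugcl] -> 7 lines: gpsur mpr ouxpt fwh ugcl qjn tkbf
Hunk 2: at line 5 remove [qjn] add [fdeuw,genh] -> 8 lines: gpsur mpr ouxpt fwh ugcl fdeuw genh tkbf
Hunk 3: at line 1 remove [ouxpt,fwh,ugcl] add [xna] -> 6 lines: gpsur mpr xna fdeuw genh tkbf
Hunk 4: at line 3 remove [fdeuw] add [eys,pkwnm,dka] -> 8 lines: gpsur mpr xna eys pkwnm dka genh tkbf
Final line count: 8

Answer: 8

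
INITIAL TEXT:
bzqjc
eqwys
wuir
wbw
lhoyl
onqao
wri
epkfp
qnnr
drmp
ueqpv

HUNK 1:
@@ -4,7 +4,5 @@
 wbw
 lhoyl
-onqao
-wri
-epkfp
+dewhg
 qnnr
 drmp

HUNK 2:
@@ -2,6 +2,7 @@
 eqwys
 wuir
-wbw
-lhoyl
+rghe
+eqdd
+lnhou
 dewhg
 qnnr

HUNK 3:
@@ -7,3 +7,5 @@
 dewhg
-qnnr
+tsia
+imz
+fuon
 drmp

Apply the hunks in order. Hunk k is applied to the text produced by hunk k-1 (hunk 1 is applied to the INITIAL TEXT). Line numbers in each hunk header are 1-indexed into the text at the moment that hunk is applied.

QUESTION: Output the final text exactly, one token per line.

Hunk 1: at line 4 remove [onqao,wri,epkfp] add [dewhg] -> 9 lines: bzqjc eqwys wuir wbw lhoyl dewhg qnnr drmp ueqpv
Hunk 2: at line 2 remove [wbw,lhoyl] add [rghe,eqdd,lnhou] -> 10 lines: bzqjc eqwys wuir rghe eqdd lnhou dewhg qnnr drmp ueqpv
Hunk 3: at line 7 remove [qnnr] add [tsia,imz,fuon] -> 12 lines: bzqjc eqwys wuir rghe eqdd lnhou dewhg tsia imz fuon drmp ueqpv

Answer: bzqjc
eqwys
wuir
rghe
eqdd
lnhou
dewhg
tsia
imz
fuon
drmp
ueqpv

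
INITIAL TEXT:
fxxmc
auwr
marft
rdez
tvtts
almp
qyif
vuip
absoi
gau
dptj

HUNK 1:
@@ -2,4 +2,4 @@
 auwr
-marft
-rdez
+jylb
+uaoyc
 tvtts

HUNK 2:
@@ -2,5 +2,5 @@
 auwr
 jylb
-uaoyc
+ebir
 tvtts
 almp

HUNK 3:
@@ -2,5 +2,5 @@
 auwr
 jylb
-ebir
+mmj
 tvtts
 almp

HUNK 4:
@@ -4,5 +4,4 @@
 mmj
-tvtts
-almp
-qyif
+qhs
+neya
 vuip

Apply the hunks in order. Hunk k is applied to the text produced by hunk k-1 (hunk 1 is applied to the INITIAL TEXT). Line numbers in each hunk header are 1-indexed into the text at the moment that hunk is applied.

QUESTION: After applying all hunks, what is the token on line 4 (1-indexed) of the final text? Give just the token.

Hunk 1: at line 2 remove [marft,rdez] add [jylb,uaoyc] -> 11 lines: fxxmc auwr jylb uaoyc tvtts almp qyif vuip absoi gau dptj
Hunk 2: at line 2 remove [uaoyc] add [ebir] -> 11 lines: fxxmc auwr jylb ebir tvtts almp qyif vuip absoi gau dptj
Hunk 3: at line 2 remove [ebir] add [mmj] -> 11 lines: fxxmc auwr jylb mmj tvtts almp qyif vuip absoi gau dptj
Hunk 4: at line 4 remove [tvtts,almp,qyif] add [qhs,neya] -> 10 lines: fxxmc auwr jylb mmj qhs neya vuip absoi gau dptj
Final line 4: mmj

Answer: mmj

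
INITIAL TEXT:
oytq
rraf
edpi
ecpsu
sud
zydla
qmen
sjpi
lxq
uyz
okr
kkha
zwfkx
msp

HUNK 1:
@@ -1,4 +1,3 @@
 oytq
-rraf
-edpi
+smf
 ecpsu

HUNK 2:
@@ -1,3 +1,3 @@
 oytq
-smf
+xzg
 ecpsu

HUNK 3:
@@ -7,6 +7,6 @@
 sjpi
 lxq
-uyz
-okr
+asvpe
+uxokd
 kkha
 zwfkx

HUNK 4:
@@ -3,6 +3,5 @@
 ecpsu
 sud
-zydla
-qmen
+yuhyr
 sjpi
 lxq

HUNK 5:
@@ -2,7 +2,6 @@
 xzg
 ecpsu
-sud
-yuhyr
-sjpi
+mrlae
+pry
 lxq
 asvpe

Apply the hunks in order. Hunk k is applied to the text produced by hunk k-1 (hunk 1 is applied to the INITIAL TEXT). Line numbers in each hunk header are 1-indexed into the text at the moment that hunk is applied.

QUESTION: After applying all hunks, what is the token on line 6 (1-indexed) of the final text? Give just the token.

Hunk 1: at line 1 remove [rraf,edpi] add [smf] -> 13 lines: oytq smf ecpsu sud zydla qmen sjpi lxq uyz okr kkha zwfkx msp
Hunk 2: at line 1 remove [smf] add [xzg] -> 13 lines: oytq xzg ecpsu sud zydla qmen sjpi lxq uyz okr kkha zwfkx msp
Hunk 3: at line 7 remove [uyz,okr] add [asvpe,uxokd] -> 13 lines: oytq xzg ecpsu sud zydla qmen sjpi lxq asvpe uxokd kkha zwfkx msp
Hunk 4: at line 3 remove [zydla,qmen] add [yuhyr] -> 12 lines: oytq xzg ecpsu sud yuhyr sjpi lxq asvpe uxokd kkha zwfkx msp
Hunk 5: at line 2 remove [sud,yuhyr,sjpi] add [mrlae,pry] -> 11 lines: oytq xzg ecpsu mrlae pry lxq asvpe uxokd kkha zwfkx msp
Final line 6: lxq

Answer: lxq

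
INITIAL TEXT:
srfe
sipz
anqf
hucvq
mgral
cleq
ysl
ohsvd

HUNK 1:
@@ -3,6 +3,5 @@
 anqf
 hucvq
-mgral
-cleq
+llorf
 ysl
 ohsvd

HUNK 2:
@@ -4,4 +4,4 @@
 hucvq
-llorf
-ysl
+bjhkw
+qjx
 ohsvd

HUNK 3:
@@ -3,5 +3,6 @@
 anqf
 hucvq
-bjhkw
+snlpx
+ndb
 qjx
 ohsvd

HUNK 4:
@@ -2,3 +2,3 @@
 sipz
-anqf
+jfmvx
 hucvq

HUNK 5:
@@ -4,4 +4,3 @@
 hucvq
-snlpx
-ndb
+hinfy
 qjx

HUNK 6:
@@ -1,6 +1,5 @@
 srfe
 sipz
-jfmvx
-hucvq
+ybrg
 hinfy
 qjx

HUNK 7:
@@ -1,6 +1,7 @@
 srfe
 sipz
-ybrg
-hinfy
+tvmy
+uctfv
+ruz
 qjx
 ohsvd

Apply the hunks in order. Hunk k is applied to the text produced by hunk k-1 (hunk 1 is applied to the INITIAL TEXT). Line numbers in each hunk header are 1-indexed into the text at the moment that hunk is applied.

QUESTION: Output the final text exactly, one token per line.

Hunk 1: at line 3 remove [mgral,cleq] add [llorf] -> 7 lines: srfe sipz anqf hucvq llorf ysl ohsvd
Hunk 2: at line 4 remove [llorf,ysl] add [bjhkw,qjx] -> 7 lines: srfe sipz anqf hucvq bjhkw qjx ohsvd
Hunk 3: at line 3 remove [bjhkw] add [snlpx,ndb] -> 8 lines: srfe sipz anqf hucvq snlpx ndb qjx ohsvd
Hunk 4: at line 2 remove [anqf] add [jfmvx] -> 8 lines: srfe sipz jfmvx hucvq snlpx ndb qjx ohsvd
Hunk 5: at line 4 remove [snlpx,ndb] add [hinfy] -> 7 lines: srfe sipz jfmvx hucvq hinfy qjx ohsvd
Hunk 6: at line 1 remove [jfmvx,hucvq] add [ybrg] -> 6 lines: srfe sipz ybrg hinfy qjx ohsvd
Hunk 7: at line 1 remove [ybrg,hinfy] add [tvmy,uctfv,ruz] -> 7 lines: srfe sipz tvmy uctfv ruz qjx ohsvd

Answer: srfe
sipz
tvmy
uctfv
ruz
qjx
ohsvd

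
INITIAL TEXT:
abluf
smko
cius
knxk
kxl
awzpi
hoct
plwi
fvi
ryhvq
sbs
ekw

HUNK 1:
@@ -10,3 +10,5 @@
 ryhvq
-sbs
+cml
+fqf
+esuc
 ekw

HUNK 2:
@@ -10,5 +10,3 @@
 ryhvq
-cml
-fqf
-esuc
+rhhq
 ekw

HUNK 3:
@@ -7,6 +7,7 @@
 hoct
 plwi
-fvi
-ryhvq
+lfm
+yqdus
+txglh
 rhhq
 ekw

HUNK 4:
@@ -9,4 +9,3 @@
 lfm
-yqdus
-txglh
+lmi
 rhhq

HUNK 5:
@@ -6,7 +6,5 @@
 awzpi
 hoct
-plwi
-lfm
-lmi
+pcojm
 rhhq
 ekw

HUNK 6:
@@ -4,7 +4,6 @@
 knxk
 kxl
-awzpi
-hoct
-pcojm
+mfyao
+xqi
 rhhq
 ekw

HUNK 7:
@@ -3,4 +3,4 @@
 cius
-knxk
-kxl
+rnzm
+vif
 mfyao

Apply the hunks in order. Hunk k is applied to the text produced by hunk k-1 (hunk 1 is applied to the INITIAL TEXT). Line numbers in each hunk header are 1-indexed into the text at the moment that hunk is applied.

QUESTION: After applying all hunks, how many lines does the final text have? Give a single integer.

Answer: 9

Derivation:
Hunk 1: at line 10 remove [sbs] add [cml,fqf,esuc] -> 14 lines: abluf smko cius knxk kxl awzpi hoct plwi fvi ryhvq cml fqf esuc ekw
Hunk 2: at line 10 remove [cml,fqf,esuc] add [rhhq] -> 12 lines: abluf smko cius knxk kxl awzpi hoct plwi fvi ryhvq rhhq ekw
Hunk 3: at line 7 remove [fvi,ryhvq] add [lfm,yqdus,txglh] -> 13 lines: abluf smko cius knxk kxl awzpi hoct plwi lfm yqdus txglh rhhq ekw
Hunk 4: at line 9 remove [yqdus,txglh] add [lmi] -> 12 lines: abluf smko cius knxk kxl awzpi hoct plwi lfm lmi rhhq ekw
Hunk 5: at line 6 remove [plwi,lfm,lmi] add [pcojm] -> 10 lines: abluf smko cius knxk kxl awzpi hoct pcojm rhhq ekw
Hunk 6: at line 4 remove [awzpi,hoct,pcojm] add [mfyao,xqi] -> 9 lines: abluf smko cius knxk kxl mfyao xqi rhhq ekw
Hunk 7: at line 3 remove [knxk,kxl] add [rnzm,vif] -> 9 lines: abluf smko cius rnzm vif mfyao xqi rhhq ekw
Final line count: 9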